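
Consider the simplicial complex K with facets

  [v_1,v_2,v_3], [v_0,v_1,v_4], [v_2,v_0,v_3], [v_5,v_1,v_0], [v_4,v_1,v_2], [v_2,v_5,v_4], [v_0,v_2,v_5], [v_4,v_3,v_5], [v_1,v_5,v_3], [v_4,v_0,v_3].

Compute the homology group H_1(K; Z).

Take the total order v_0 < v_1 < v_2 < v_3 < v_4 < v_5 on the vertex set. Then K (dimension 2) consists of the simplices:

  0-simplices (6): [v_0], [v_1], [v_2], [v_3], [v_4], [v_5]
  1-simplices (15): (15 of them)
  2-simplices (10): [v_0,v_1,v_4], [v_0,v_1,v_5], [v_0,v_2,v_3], [v_0,v_2,v_5], [v_0,v_3,v_4], [v_1,v_2,v_3], [v_1,v_2,v_4], [v_1,v_3,v_5], [v_2,v_4,v_5], [v_3,v_4,v_5]

Hence C_0 ≅ Z^6, C_1 ≅ Z^15, C_2 ≅ Z^10.

Boundary ∂_1: C_1 → C_0 maps an edge to its endpoints' difference, ∂[p,q] = q − p. For instance
  ∂[v_0,v_2] = [v_2] − [v_0].
As a 6×15 matrix over Z this has rank 5, with invariant factors (1,1,1,1,1).

The boundary map ∂_2: C_2 → C_1 maps a triangle to the signed sum of its edges. For instance
  ∂[v_0,v_3,v_4] = [v_3,v_4] − [v_0,v_4] + [v_0,v_3],
  ∂[v_0,v_2,v_3] = [v_2,v_3] − [v_0,v_3] + [v_0,v_2].
As a 15×10 matrix over Z this has rank 10, with invariant factors (1,1,1,1,1,1,1,1,1,2).

Computing H_k = (kernel of ∂_k) / (image of ∂_{k+1}):

  H_1: rank ker ∂_1 − rank ∂_2 = (15 − 5) − 10 = 0, and ∂_2 has invariant factor 2 > 1, so H_1 ≅ Z/2.

(K is a triangulation of the real projective plane RP^2.)

H_1 ≅ Z/2.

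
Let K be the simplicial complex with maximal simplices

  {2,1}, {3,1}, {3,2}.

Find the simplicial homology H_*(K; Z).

Fix the vertex order 1 < 2 < 3 and write every simplex with vertices in increasing order. Then dim K = 1 and the simplices of K are:

  0-simplices (3): [1], [2], [3]
  1-simplices (3): [1,2], [1,3], [2,3]

Hence C_0 ≅ Z^3, C_1 ≅ Z^3.

Boundary ∂_1: C_1 → C_0 maps an edge to its endpoints' difference, ∂[p,q] = q − p. For instance
  ∂[2,3] = [3] − [2].
The resulting 3×3 matrix has rank 2, and its Smith normal form has invariant factors (1,1).

Computing H_k = (kernel of ∂_k) / (image of ∂_{k+1}):

  H_0: rank C_0 − rank ∂_1 = 3 − 2 = 1, and the invariant factors of ∂_1 are all 1, so H_0 = Z.
  H_1: rank ker ∂_1 − rank ∂_2 = (3 − 2) − 0 = 1, and there is no ∂_2, so H_1 = Z.

(K is a triangulation of the circle S^1.)

H_0 ≅ Z,  H_1 ≅ Z.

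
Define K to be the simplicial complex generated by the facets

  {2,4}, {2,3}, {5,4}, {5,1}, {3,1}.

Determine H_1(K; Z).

H_1 ≅ Z.

Order the vertices as 1 < 2 < 3 < 4 < 5. Listing each simplex with vertices in this order, K has dimension 1 with simplices:

  0-simplices (5): [1], [2], [3], [4], [5]
  1-simplices (5): [1,3], [1,5], [2,3], [2,4], [4,5]

Hence C_0 ≅ Z^5, C_1 ≅ Z^5.

Boundary ∂_1: C_1 → C_0 is given by ∂[p,q] = [q] − [p]. For instance
  ∂[1,3] = [3] − [1].
The 5×5 boundary matrix has rank 4 and Smith normal form diag(1,1,1,1).

From H_k ≅ ker(∂_k) / im(∂_{k+1}) we obtain:

  H_1: rank ker ∂_1 − rank ∂_2 = (5 − 4) − 0 = 1, and there is no ∂_2, so H_1 = Z.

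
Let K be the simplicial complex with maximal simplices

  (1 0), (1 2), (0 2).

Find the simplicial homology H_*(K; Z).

H_0 ≅ Z,  H_1 ≅ Z.

Fix the vertex order 0 < 1 < 2 and write every simplex with vertices in increasing order. Then dim K = 1 and the simplices of K are:

  0-simplices (3): [0], [1], [2]
  1-simplices (3): [0,1], [0,2], [1,2]

giving chain groups C_0 ≅ Z^3, C_1 ≅ Z^3.

∂_1: C_1 → C_0 is given by ∂[p,q] = [q] − [p]. For instance
  ∂[1,2] = [2] − [1].
The 3×3 boundary matrix has rank 2 and Smith normal form diag(1,1).

Now H_k = ker ∂_k / im ∂_{k+1}, so:

  H_0: rank C_0 − rank ∂_1 = 3 − 2 = 1, and the invariant factors of ∂_1 are all 1, so H_0 = Z.
  H_1: rank ker ∂_1 − rank ∂_2 = (3 − 2) − 0 = 1, and there is no ∂_2, so H_1 = Z.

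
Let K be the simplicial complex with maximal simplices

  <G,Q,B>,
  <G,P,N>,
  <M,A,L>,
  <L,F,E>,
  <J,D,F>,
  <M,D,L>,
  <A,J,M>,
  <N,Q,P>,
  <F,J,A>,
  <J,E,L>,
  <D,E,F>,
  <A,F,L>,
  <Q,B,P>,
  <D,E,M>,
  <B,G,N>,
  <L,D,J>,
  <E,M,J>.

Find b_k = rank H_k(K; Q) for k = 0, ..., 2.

b_0 = 2, b_1 = 1, b_2 = 0.

Order the vertices as A < B < D < E < F < G < J < L < M < N < P < Q. Listing each simplex with vertices in this order, K has dimension 2 with simplices:

  0-simplices (12): A, B, D, E, F, G, J, L, M, N, P, Q
  1-simplices (28): AF, AJ, AL, AM, BG, BN, BP, BQ, DE, DF, DJ, DL, DM, EF, EJ, EL, EM, FJ, FL, GN, GP, GQ, JL, JM, LM, NP, NQ, PQ
  2-simplices (17): AFJ, AFL, AJM, ALM, BGN, BGQ, BPQ, DEF, DEM, DFJ, DJL, DLM, EFL, EJL, EJM, GNP, NPQ

so the chain groups are C_0 ≅ Z^12, C_1 ≅ Z^28, C_2 ≅ Z^17.

∂_1: C_1 → C_0 sends each edge [p,q] (with p < q) to q − p.
As a 12×28 matrix over Z this has rank 10, with invariant factors (1,1,1,1,1,1,1,1,1,1).

∂_2: C_2 → C_1 maps a triangle to the signed sum of its edges. For instance
  ∂AJM = JM − AM + AJ,
  ∂DLM = LM − DM + DL.
As a 28×17 matrix over Z this has rank 17, with invariant factors (1,1,1,1,1,1,1,1,1,1,1,1,1,1,1,1,2).

Now H_k = ker ∂_k / im ∂_{k+1}, so:

  H_0: rank C_0 − rank ∂_1 = 12 − 10 = 2, and the invariant factors of ∂_1 are all 1, so H_0 ≅ Z^2.
  H_1: rank ker ∂_1 − rank ∂_2 = (28 − 10) − 17 = 1, and ∂_2 has invariant factor 2 > 1, so H_1 ≅ Z ⊕ Z_2.
  H_2: rank ker ∂_2 − rank ∂_3 = (17 − 17) − 0 = 0, and there is no ∂_3, so H_2 ≅ 0.

As a check, the Euler characteristic is 12 − 28 + 17 = 1, which agrees with 2 − 1 + 0 = 1.

Hence the Betti numbers are b_0 = 2, b_1 = 1, b_2 = 0.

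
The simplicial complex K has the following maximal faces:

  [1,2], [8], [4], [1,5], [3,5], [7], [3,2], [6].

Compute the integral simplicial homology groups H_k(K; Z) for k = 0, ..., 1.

We work with the vertex ordering 1 < 2 < 3 < 4 < 5 < 6 < 7 < 8. The simplices of K, each written with vertices in increasing order, are:

  0-simplices (8): [1], [2], [3], [4], [5], [6], [7], [8]
  1-simplices (4): [1,2], [1,5], [2,3], [3,5]

giving chain groups C_0 ≅ Z^8, C_1 ≅ Z^4.

Boundary ∂_1: C_1 → C_0 sends each edge [p,q] (with p < q) to q − p. For instance
  ∂[2,3] = [3] − [2].
The 8×4 boundary matrix has rank 3 and Smith normal form diag(1,1,1).

Now H_k = ker ∂_k / im ∂_{k+1}, so:

  H_0: rank C_0 − rank ∂_1 = 8 − 3 = 5, and the invariant factors of ∂_1 are all 1, so H_0 = Z^5.
  H_1: rank ker ∂_1 − rank ∂_2 = (4 − 3) − 0 = 1, and there is no ∂_2, so H_1 = Z.

(K is a triangulation of the disjoint union of a set of 4 points and the circle S^1.)

H_0 = Z^5,  H_1 = Z.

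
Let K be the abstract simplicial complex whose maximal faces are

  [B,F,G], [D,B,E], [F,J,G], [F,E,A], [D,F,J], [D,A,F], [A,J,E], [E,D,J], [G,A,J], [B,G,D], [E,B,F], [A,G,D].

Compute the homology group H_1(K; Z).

K has 7 vertices, 18 edges, 12 triangles.
rank ∂_1 = 6, rank ∂_2 = 12 ⇒ b_1 = 18 − 6 − 12 = 0; ∂_2 has invariant factor(s) [2] giving torsion. So H_1 ≅ Z/2.

H_1 ≅ Z/2.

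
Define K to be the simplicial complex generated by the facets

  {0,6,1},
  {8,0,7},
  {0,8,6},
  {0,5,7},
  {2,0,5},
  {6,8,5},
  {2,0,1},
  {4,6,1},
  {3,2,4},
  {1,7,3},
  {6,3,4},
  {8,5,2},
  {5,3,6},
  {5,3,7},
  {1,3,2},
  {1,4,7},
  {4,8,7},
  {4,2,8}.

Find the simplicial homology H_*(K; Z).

Fix the vertex order 0 < 1 < 2 < 3 < 4 < 5 < 6 < 7 < 8 and write every simplex with vertices in increasing order. Then dim K = 2 and the simplices of K are:

  0-simplices (9): [0], [1], [2], [3], [4], [5], [6], [7], [8]
  1-simplices (27): (27 of them)
  2-simplices (18): [0,1,2], [0,1,6], [0,2,5], [0,5,7], [0,6,8], [0,7,8], [1,2,3], [1,3,7], [1,4,6], [1,4,7], [2,3,4], [2,4,8], [2,5,8], [3,4,6], [3,5,6], [3,5,7], [4,7,8], [5,6,8]

giving chain groups C_0 ≅ Z^9, C_1 ≅ Z^27, C_2 ≅ Z^18.

Boundary ∂_1: C_1 → C_0 is given by ∂[p,q] = [q] − [p].
As a 9×27 matrix over Z this has rank 8, with invariant factors (1,1,1,1,1,1,1,1).

∂_2: C_2 → C_1 maps a triangle to the signed sum of its edges. For instance
  ∂[1,2,3] = [2,3] − [1,3] + [1,2],
  ∂[0,7,8] = [7,8] − [0,8] + [0,7].
The resulting 27×18 matrix has rank 18, and its Smith normal form has invariant factors (1,1,1,1,1,1,1,1,1,1,1,1,1,1,1,1,1,2).

Computing H_k = (kernel of ∂_k) / (image of ∂_{k+1}):

  H_0: rank C_0 − rank ∂_1 = 9 − 8 = 1, and the invariant factors of ∂_1 are all 1, so H_0 = Z.
  H_1: rank ker ∂_1 − rank ∂_2 = (27 − 8) − 18 = 1, and ∂_2 has invariant factor 2 > 1, so H_1 = Z ⊕ Z/2.
  H_2: rank ker ∂_2 − rank ∂_3 = (18 − 18) − 0 = 0, and there is no ∂_3, so H_2 = 0.

H_0 ≅ Z,  H_1 ≅ Z ⊕ Z/2,  H_2 = 0.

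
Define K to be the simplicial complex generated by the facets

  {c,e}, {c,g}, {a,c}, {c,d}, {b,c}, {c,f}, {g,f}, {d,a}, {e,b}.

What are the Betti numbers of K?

b_0 = 1, b_1 = 3.

Order the vertices as a < b < c < d < e < f < g. Listing each simplex with vertices in this order, K has dimension 1 with simplices:

  0-simplices (7): a, b, c, d, e, f, g
  1-simplices (9): ac, ad, bc, be, cd, ce, cf, cg, fg

so the chain groups are C_0 ≅ Z^7, C_1 ≅ Z^9.

Boundary ∂_1: C_1 → C_0 sends each edge [p,q] (with p < q) to q − p.
The resulting 7×9 matrix has rank 6, and its Smith normal form has invariant factors (1,1,1,1,1,1).

Computing H_k = (kernel of ∂_k) / (image of ∂_{k+1}):

  H_0: rank C_0 − rank ∂_1 = 7 − 6 = 1, and the invariant factors of ∂_1 are all 1, so H_0 = Z.
  H_1: rank ker ∂_1 − rank ∂_2 = (9 − 6) − 0 = 3, and there is no ∂_2, so H_1 = Z^3.

As a check, the Euler characteristic is 7 − 9 = -2, which agrees with 1 − 3 = -2.

Hence the Betti numbers are b_0 = 1, b_1 = 3.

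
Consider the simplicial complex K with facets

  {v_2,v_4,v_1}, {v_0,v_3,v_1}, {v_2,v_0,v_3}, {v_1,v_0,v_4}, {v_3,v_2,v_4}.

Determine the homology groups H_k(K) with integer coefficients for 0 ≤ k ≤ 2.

Take the total order v_0 < v_1 < v_2 < v_3 < v_4 on the vertex set. Then K (dimension 2) consists of the simplices:

  0-simplices (5): [v_0], [v_1], [v_2], [v_3], [v_4]
  1-simplices (10): [v_0,v_1], [v_0,v_2], [v_0,v_3], [v_0,v_4], [v_1,v_2], [v_1,v_3], [v_1,v_4], [v_2,v_3], [v_2,v_4], [v_3,v_4]
  2-simplices (5): [v_0,v_1,v_3], [v_0,v_1,v_4], [v_0,v_2,v_3], [v_1,v_2,v_4], [v_2,v_3,v_4]

giving chain groups C_0 ≅ Z^5, C_1 ≅ Z^10, C_2 ≅ Z^5.

∂_1: C_1 → C_0 is given by ∂[p,q] = [q] − [p]. For instance
  ∂[v_0,v_4] = [v_4] − [v_0].
As a 5×10 matrix over Z this has rank 4, with invariant factors (1,1,1,1).

∂_2: C_2 → C_1 maps a triangle to the signed sum of its edges. For instance
  ∂[v_0,v_1,v_4] = [v_1,v_4] − [v_0,v_4] + [v_0,v_1],
  ∂[v_0,v_1,v_3] = [v_1,v_3] − [v_0,v_3] + [v_0,v_1].
The 10×5 boundary matrix has rank 5 and Smith normal form diag(1,1,1,1,1).

Now H_k = ker ∂_k / im ∂_{k+1}, so:

  H_0: rank C_0 − rank ∂_1 = 5 − 4 = 1, and the invariant factors of ∂_1 are all 1, so H_0 = Z.
  H_1: rank ker ∂_1 − rank ∂_2 = (10 − 4) − 5 = 1, and the invariant factors of ∂_2 are all 1, so H_1 = Z.
  H_2: rank ker ∂_2 − rank ∂_3 = (5 − 5) − 0 = 0, and there is no ∂_3, so H_2 = 0.

H_0 ≅ Z,  H_1 ≅ Z,  H_2 = 0.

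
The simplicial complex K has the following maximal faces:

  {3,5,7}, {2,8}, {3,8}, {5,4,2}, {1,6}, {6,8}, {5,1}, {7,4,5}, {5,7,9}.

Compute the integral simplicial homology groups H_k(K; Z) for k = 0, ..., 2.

We work with the vertex ordering 1 < 2 < 3 < 4 < 5 < 6 < 7 < 8 < 9. The simplices of K, each written with vertices in increasing order, are:

  0-simplices (9): [1], [2], [3], [4], [5], [6], [7], [8], [9]
  1-simplices (14): [1,5], [1,6], [2,4], [2,5], [2,8], [3,5], [3,7], [3,8], [4,5], [4,7], [5,7], [5,9], [6,8], [7,9]
  2-simplices (4): [2,4,5], [3,5,7], [4,5,7], [5,7,9]

Hence C_0 ≅ Z^9, C_1 ≅ Z^14, C_2 ≅ Z^4.

∂_1: C_1 → C_0 sends each edge [p,q] (with p < q) to q − p.
This gives a 9×14 integer matrix of rank 8; reducing to Smith normal form yields diagonal entries (1,1,1,1,1,1,1,1).

Boundary ∂_2: C_2 → C_1 maps a triangle to the signed sum of its edges. For instance
  ∂[2,4,5] = [4,5] − [2,5] + [2,4],
  ∂[3,5,7] = [5,7] − [3,7] + [3,5].
The resulting 14×4 matrix has rank 4, and its Smith normal form has invariant factors (1,1,1,1).

From H_k ≅ ker(∂_k) / im(∂_{k+1}) we obtain:

  H_0: rank C_0 − rank ∂_1 = 9 − 8 = 1, and the invariant factors of ∂_1 are all 1, so H_0 ≅ Z.
  H_1: rank ker ∂_1 − rank ∂_2 = (14 − 8) − 4 = 2, and the invariant factors of ∂_2 are all 1, so H_1 ≅ Z^2.
  H_2: rank ker ∂_2 − rank ∂_3 = (4 − 4) − 0 = 0, and there is no ∂_3, so H_2 ≅ 0.

H_0 ≅ Z,  H_1 ≅ Z^2,  H_2 = 0.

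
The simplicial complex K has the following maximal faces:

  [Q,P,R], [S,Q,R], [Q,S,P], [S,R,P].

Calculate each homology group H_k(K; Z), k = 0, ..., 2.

Take the total order P < Q < R < S on the vertex set. Then K (dimension 2) consists of the simplices:

  0-simplices (4): P, Q, R, S
  1-simplices (6): PQ, PR, PS, QR, QS, RS
  2-simplices (4): PQR, PQS, PRS, QRS

Hence C_0 ≅ Z^4, C_1 ≅ Z^6, C_2 ≅ Z^4.

Boundary ∂_1: C_1 → C_0 is given by ∂[p,q] = [q] − [p]. For instance
  ∂QR = R − Q.
The resulting 4×6 matrix has rank 3, and its Smith normal form has invariant factors (1,1,1).

The boundary map ∂_2: C_2 → C_1 acts by ∂[p,q,r] = [q,r] − [p,r] + [p,q]. For instance
  ∂PQR = QR − PR + PQ,
  ∂PQS = QS − PS + PQ.
This gives a 6×4 integer matrix of rank 3; reducing to Smith normal form yields diagonal entries (1,1,1).

Computing H_k = (kernel of ∂_k) / (image of ∂_{k+1}):

  H_0: rank C_0 − rank ∂_1 = 4 − 3 = 1, and the invariant factors of ∂_1 are all 1, so H_0 = Z.
  H_1: rank ker ∂_1 − rank ∂_2 = (6 − 3) − 3 = 0, and the invariant factors of ∂_2 are all 1, so H_1 = 0.
  H_2: rank ker ∂_2 − rank ∂_3 = (4 − 3) − 0 = 1, and there is no ∂_3, so H_2 = Z.

As a check, the Euler characteristic is 4 − 6 + 4 = 2, which agrees with 1 − 0 + 1 = 2.

H_0 = Z,  H_1 = 0,  H_2 = Z.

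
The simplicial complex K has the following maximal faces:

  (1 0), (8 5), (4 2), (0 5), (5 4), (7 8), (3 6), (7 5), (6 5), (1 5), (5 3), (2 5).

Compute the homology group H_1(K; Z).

H_1 ≅ Z^4.

Fix the vertex order 0 < 1 < 2 < 3 < 4 < 5 < 6 < 7 < 8 and write every simplex with vertices in increasing order. Then dim K = 1 and the simplices of K are:

  0-simplices (9): [0], [1], [2], [3], [4], [5], [6], [7], [8]
  1-simplices (12): [0,1], [0,5], [1,5], [2,4], [2,5], [3,5], [3,6], [4,5], [5,6], [5,7], [5,8], [7,8]

Hence C_0 ≅ Z^9, C_1 ≅ Z^12.

The boundary map ∂_1: C_1 → C_0 maps an edge to its endpoints' difference, ∂[p,q] = q − p.
This gives a 9×12 integer matrix of rank 8; reducing to Smith normal form yields diagonal entries (1,1,1,1,1,1,1,1).

Reading off H_k = ker ∂_k / im ∂_{k+1}:

  H_1: rank ker ∂_1 − rank ∂_2 = (12 − 8) − 0 = 4, and there is no ∂_2, so H_1 ≅ Z^4.

(K is a triangulation of a wedge of 4 circles.)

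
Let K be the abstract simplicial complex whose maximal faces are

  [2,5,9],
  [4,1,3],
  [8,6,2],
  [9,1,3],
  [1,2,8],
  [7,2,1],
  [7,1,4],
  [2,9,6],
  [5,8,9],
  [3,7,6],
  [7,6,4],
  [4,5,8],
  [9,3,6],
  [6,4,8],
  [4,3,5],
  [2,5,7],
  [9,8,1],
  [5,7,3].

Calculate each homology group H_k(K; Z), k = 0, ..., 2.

Fix the vertex order 1 < 2 < 3 < 4 < 5 < 6 < 7 < 8 < 9 and write every simplex with vertices in increasing order. Then dim K = 2 and the simplices of K are:

  0-simplices (9): [1], [2], [3], [4], [5], [6], [7], [8], [9]
  1-simplices (27): (27 of them)
  2-simplices (18): [1,2,7], [1,2,8], [1,3,4], [1,3,9], [1,4,7], [1,8,9], [2,5,7], [2,5,9], [2,6,8], [2,6,9], [3,4,5], [3,5,7], [3,6,7], [3,6,9], [4,5,8], [4,6,7], [4,6,8], [5,8,9]

so the chain groups are C_0 ≅ Z^9, C_1 ≅ Z^27, C_2 ≅ Z^18.

∂_1: C_1 → C_0 maps an edge to its endpoints' difference, ∂[p,q] = q − p. For instance
  ∂[1,9] = [9] − [1].
This gives a 9×27 integer matrix of rank 8; reducing to Smith normal form yields diagonal entries (1,1,1,1,1,1,1,1).

Boundary ∂_2: C_2 → C_1 acts by ∂[p,q,r] = [q,r] − [p,r] + [p,q]. For instance
  ∂[1,2,7] = [2,7] − [1,7] + [1,2],
  ∂[4,5,8] = [5,8] − [4,8] + [4,5].
As a 27×18 matrix over Z this has rank 18, with invariant factors (1,1,1,1,1,1,1,1,1,1,1,1,1,1,1,1,1,2).

Now H_k = ker ∂_k / im ∂_{k+1}, so:

  H_0: rank C_0 − rank ∂_1 = 9 − 8 = 1, and the invariant factors of ∂_1 are all 1, so H_0 ≅ Z.
  H_1: rank ker ∂_1 − rank ∂_2 = (27 − 8) − 18 = 1, and ∂_2 has invariant factor 2 > 1, so H_1 ≅ Z × Z/2.
  H_2: rank ker ∂_2 − rank ∂_3 = (18 − 18) − 0 = 0, and there is no ∂_3, so H_2 ≅ 0.

(K is a triangulation of the Klein bottle.)

H_0 = Z,  H_1 = Z × Z/2,  H_2 = 0.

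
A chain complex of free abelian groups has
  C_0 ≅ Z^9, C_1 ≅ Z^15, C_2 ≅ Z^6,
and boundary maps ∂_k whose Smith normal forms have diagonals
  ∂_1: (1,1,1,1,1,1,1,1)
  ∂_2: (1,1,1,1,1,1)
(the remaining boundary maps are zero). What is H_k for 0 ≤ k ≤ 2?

H_0 = Z,  H_1 = Z,  H_2 = 0.

H_0: b_0 = 9 − 0 − 8 = 1; torsion from ∂_1 factors > 1: none. So H_0 = Z.
H_1: b_1 = 15 − 8 − 6 = 1; torsion from ∂_2 factors > 1: none. So H_1 = Z.
H_2: b_2 = 6 − 6 − 0 = 0; torsion from ∂_3 factors > 1: none. So H_2 = 0.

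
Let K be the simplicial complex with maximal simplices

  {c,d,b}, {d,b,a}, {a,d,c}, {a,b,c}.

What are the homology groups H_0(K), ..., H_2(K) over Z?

We work with the vertex ordering a < b < c < d. The simplices of K, each written with vertices in increasing order, are:

  0-simplices (4): a, b, c, d
  1-simplices (6): ab, ac, ad, bc, bd, cd
  2-simplices (4): abc, abd, acd, bcd

Hence C_0 ≅ Z^4, C_1 ≅ Z^6, C_2 ≅ Z^4.

The boundary map ∂_1: C_1 → C_0 is given by ∂[p,q] = [q] − [p]. For instance
  ∂ac = c − a.
The 4×6 boundary matrix has rank 3 and Smith normal form diag(1,1,1).

∂_2: C_2 → C_1 sends each 2-simplex [p,q,r] to [q,r] − [p,r] + [p,q]. For instance
  ∂bcd = cd − bd + bc,
  ∂abd = bd − ad + ab.
As a 6×4 matrix over Z this has rank 3, with invariant factors (1,1,1).

Reading off H_k = ker ∂_k / im ∂_{k+1}:

  H_0: rank C_0 − rank ∂_1 = 4 − 3 = 1, and the invariant factors of ∂_1 are all 1, so H_0 ≅ Z.
  H_1: rank ker ∂_1 − rank ∂_2 = (6 − 3) − 3 = 0, and the invariant factors of ∂_2 are all 1, so H_1 ≅ 0.
  H_2: rank ker ∂_2 − rank ∂_3 = (4 − 3) − 0 = 1, and there is no ∂_3, so H_2 ≅ Z.

(K is a triangulation of the 2-sphere S^2.)

H_0 = Z,  H_1 = 0,  H_2 = Z.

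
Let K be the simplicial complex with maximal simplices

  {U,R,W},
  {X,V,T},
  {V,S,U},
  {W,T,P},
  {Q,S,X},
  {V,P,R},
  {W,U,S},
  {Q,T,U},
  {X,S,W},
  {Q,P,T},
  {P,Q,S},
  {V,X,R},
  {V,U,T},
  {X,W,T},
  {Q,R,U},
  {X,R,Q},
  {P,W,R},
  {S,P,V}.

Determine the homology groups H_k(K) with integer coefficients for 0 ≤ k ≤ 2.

Take the total order P < Q < R < S < T < U < V < W < X on the vertex set. Then K (dimension 2) consists of the simplices:

  0-simplices (9): P, Q, R, S, T, U, V, W, X
  1-simplices (27): PQ, PR, PS, PT, PV, PW, QR, QS, QT, QU, QX, RU, RV, RW, RX, SU, SV, SW, SX, TU, TV, TW, TX, UV, UW, VX, WX
  2-simplices (18): PQS, PQT, PRV, PRW, PSV, PTW, QRU, QRX, QSX, QTU, RUW, RVX, SUV, SUW, SWX, TUV, TVX, TWX

giving chain groups C_0 ≅ Z^9, C_1 ≅ Z^27, C_2 ≅ Z^18.

∂_1: C_1 → C_0 is given by ∂[p,q] = [q] − [p].
As a 9×27 matrix over Z this has rank 8, with invariant factors (1,1,1,1,1,1,1,1).

∂_2: C_2 → C_1 sends each 2-simplex [p,q,r] to [q,r] − [p,r] + [p,q]. For instance
  ∂SUW = UW − SW + SU,
  ∂PQS = QS − PS + PQ.
As a 27×18 matrix over Z this has rank 17, with invariant factors (1,1,1,1,1,1,1,1,1,1,1,1,1,1,1,1,1).

Now H_k = ker ∂_k / im ∂_{k+1}, so:

  H_0: rank C_0 − rank ∂_1 = 9 − 8 = 1, and the invariant factors of ∂_1 are all 1, so H_0 = Z.
  H_1: rank ker ∂_1 − rank ∂_2 = (27 − 8) − 17 = 2, and the invariant factors of ∂_2 are all 1, so H_1 = Z^2.
  H_2: rank ker ∂_2 − rank ∂_3 = (18 − 17) − 0 = 1, and there is no ∂_3, so H_2 = Z.

H_0 ≅ Z,  H_1 ≅ Z^2,  H_2 ≅ Z.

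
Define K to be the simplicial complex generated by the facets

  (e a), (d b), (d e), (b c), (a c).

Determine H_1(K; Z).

H_1 = Z.

Take the total order a < b < c < d < e on the vertex set. Then K (dimension 1) consists of the simplices:

  0-simplices (5): a, b, c, d, e
  1-simplices (5): ac, ae, bc, bd, de

Hence C_0 ≅ Z^5, C_1 ≅ Z^5.

∂_1: C_1 → C_0 sends each edge [p,q] (with p < q) to q − p. For instance
  ∂bc = c − b.
The resulting 5×5 matrix has rank 4, and its Smith normal form has invariant factors (1,1,1,1).

Now H_k = ker ∂_k / im ∂_{k+1}, so:

  H_1: rank ker ∂_1 − rank ∂_2 = (5 − 4) − 0 = 1, and there is no ∂_2, so H_1 ≅ Z.

(K is a triangulation of the circle S^1.)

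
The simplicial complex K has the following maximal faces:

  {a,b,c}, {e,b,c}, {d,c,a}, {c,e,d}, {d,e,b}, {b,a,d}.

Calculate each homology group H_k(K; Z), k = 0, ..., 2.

We work with the vertex ordering a < b < c < d < e. The simplices of K, each written with vertices in increasing order, are:

  0-simplices (5): a, b, c, d, e
  1-simplices (9): ab, ac, ad, bc, bd, be, cd, ce, de
  2-simplices (6): abc, abd, acd, bce, bde, cde

so the chain groups are C_0 ≅ Z^5, C_1 ≅ Z^9, C_2 ≅ Z^6.

∂_1: C_1 → C_0 sends each edge [p,q] (with p < q) to q − p.
The 5×9 boundary matrix has rank 4 and Smith normal form diag(1,1,1,1).

Boundary ∂_2: C_2 → C_1 maps a triangle to the signed sum of its edges. For instance
  ∂abd = bd − ad + ab,
  ∂bde = de − be + bd.
This gives a 9×6 integer matrix of rank 5; reducing to Smith normal form yields diagonal entries (1,1,1,1,1).

Now H_k = ker ∂_k / im ∂_{k+1}, so:

  H_0: rank C_0 − rank ∂_1 = 5 − 4 = 1, and the invariant factors of ∂_1 are all 1, so H_0 = Z.
  H_1: rank ker ∂_1 − rank ∂_2 = (9 − 4) − 5 = 0, and the invariant factors of ∂_2 are all 1, so H_1 = 0.
  H_2: rank ker ∂_2 − rank ∂_3 = (6 − 5) − 0 = 1, and there is no ∂_3, so H_2 = Z.

H_0 ≅ Z,  H_1 = 0,  H_2 ≅ Z.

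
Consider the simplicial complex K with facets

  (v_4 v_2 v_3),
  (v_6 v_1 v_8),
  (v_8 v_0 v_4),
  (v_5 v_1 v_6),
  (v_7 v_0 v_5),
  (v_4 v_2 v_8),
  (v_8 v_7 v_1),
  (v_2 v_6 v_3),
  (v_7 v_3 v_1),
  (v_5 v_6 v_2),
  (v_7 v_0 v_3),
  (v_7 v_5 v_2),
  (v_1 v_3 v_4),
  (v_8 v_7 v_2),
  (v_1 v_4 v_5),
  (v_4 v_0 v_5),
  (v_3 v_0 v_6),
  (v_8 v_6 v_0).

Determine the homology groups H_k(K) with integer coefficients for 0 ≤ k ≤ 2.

H_0 ≅ Z,  H_1 ≅ Z^2,  H_2 ≅ Z.

We work with the vertex ordering v_0 < v_1 < v_2 < v_3 < v_4 < v_5 < v_6 < v_7 < v_8. The simplices of K, each written with vertices in increasing order, are:

  0-simplices (9): [v_0], [v_1], [v_2], [v_3], [v_4], [v_5], [v_6], [v_7], [v_8]
  1-simplices (27): (27 of them)
  2-simplices (18): (18 of them)

so the chain groups are C_0 ≅ Z^9, C_1 ≅ Z^27, C_2 ≅ Z^18.

The boundary map ∂_1: C_1 → C_0 maps an edge to its endpoints' difference, ∂[p,q] = q − p. For instance
  ∂[v_1,v_4] = [v_4] − [v_1].
The resulting 9×27 matrix has rank 8, and its Smith normal form has invariant factors (1,1,1,1,1,1,1,1).

∂_2: C_2 → C_1 acts by ∂[p,q,r] = [q,r] − [p,r] + [p,q]. For instance
  ∂[v_2,v_3,v_6] = [v_3,v_6] − [v_2,v_6] + [v_2,v_3],
  ∂[v_1,v_3,v_7] = [v_3,v_7] − [v_1,v_7] + [v_1,v_3].
As a 27×18 matrix over Z this has rank 17, with invariant factors (1,1,1,1,1,1,1,1,1,1,1,1,1,1,1,1,1).

Computing H_k = (kernel of ∂_k) / (image of ∂_{k+1}):

  H_0: rank C_0 − rank ∂_1 = 9 − 8 = 1, and the invariant factors of ∂_1 are all 1, so H_0 = Z.
  H_1: rank ker ∂_1 − rank ∂_2 = (27 − 8) − 17 = 2, and the invariant factors of ∂_2 are all 1, so H_1 = Z^2.
  H_2: rank ker ∂_2 − rank ∂_3 = (18 − 17) − 0 = 1, and there is no ∂_3, so H_2 = Z.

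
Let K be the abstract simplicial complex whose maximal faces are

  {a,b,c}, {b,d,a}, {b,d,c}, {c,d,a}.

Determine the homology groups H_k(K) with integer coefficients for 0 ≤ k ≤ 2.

H_0 ≅ Z,  H_1 = 0,  H_2 ≅ Z.

We work with the vertex ordering a < b < c < d. The simplices of K, each written with vertices in increasing order, are:

  0-simplices (4): a, b, c, d
  1-simplices (6): ab, ac, ad, bc, bd, cd
  2-simplices (4): abc, abd, acd, bcd

so the chain groups are C_0 ≅ Z^4, C_1 ≅ Z^6, C_2 ≅ Z^4.

The boundary map ∂_1: C_1 → C_0 is given by ∂[p,q] = [q] − [p]. For instance
  ∂cd = d − c.
This gives a 4×6 integer matrix of rank 3; reducing to Smith normal form yields diagonal entries (1,1,1).

Boundary ∂_2: C_2 → C_1 sends each 2-simplex [p,q,r] to [q,r] − [p,r] + [p,q]. For instance
  ∂abc = bc − ac + ab,
  ∂abd = bd − ad + ab.
The resulting 6×4 matrix has rank 3, and its Smith normal form has invariant factors (1,1,1).

From H_k ≅ ker(∂_k) / im(∂_{k+1}) we obtain:

  H_0: rank C_0 − rank ∂_1 = 4 − 3 = 1, and the invariant factors of ∂_1 are all 1, so H_0 = Z.
  H_1: rank ker ∂_1 − rank ∂_2 = (6 − 3) − 3 = 0, and the invariant factors of ∂_2 are all 1, so H_1 = 0.
  H_2: rank ker ∂_2 − rank ∂_3 = (4 − 3) − 0 = 1, and there is no ∂_3, so H_2 = Z.

As a check, the Euler characteristic is 4 − 6 + 4 = 2, which agrees with 1 − 0 + 1 = 2.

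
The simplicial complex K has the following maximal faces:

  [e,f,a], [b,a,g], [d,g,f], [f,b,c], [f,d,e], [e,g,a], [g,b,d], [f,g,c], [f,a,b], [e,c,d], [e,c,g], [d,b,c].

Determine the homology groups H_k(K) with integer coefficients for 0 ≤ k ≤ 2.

We work with the vertex ordering a < b < c < d < e < f < g. The simplices of K, each written with vertices in increasing order, are:

  0-simplices (7): a, b, c, d, e, f, g
  1-simplices (18): ab, ae, af, ag, bc, bd, bf, bg, cd, ce, cf, cg, de, df, dg, ef, eg, fg
  2-simplices (12): abf, abg, aef, aeg, bcd, bcf, bdg, cde, ceg, cfg, def, dfg

Hence C_0 ≅ Z^7, C_1 ≅ Z^18, C_2 ≅ Z^12.

∂_1: C_1 → C_0 sends each edge [p,q] (with p < q) to q − p. For instance
  ∂ab = b − a.
The resulting 7×18 matrix has rank 6, and its Smith normal form has invariant factors (1,1,1,1,1,1).

∂_2: C_2 → C_1 acts by ∂[p,q,r] = [q,r] − [p,r] + [p,q]. For instance
  ∂ceg = eg − cg + ce,
  ∂cde = de − ce + cd.
This gives a 18×12 integer matrix of rank 12; reducing to Smith normal form yields diagonal entries (1,1,1,1,1,1,1,1,1,1,1,2).

Now H_k = ker ∂_k / im ∂_{k+1}, so:

  H_0: rank C_0 − rank ∂_1 = 7 − 6 = 1, and the invariant factors of ∂_1 are all 1, so H_0 ≅ Z.
  H_1: rank ker ∂_1 − rank ∂_2 = (18 − 6) − 12 = 0, and ∂_2 has invariant factor 2 > 1, so H_1 ≅ Z/2.
  H_2: rank ker ∂_2 − rank ∂_3 = (12 − 12) − 0 = 0, and there is no ∂_3, so H_2 ≅ 0.

(K is a triangulation of the real projective plane RP^2.)

H_0 = Z,  H_1 = Z/2,  H_2 = 0.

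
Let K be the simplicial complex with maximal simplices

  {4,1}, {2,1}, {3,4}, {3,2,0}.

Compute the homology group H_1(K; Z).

Fix the vertex order 0 < 1 < 2 < 3 < 4 and write every simplex with vertices in increasing order. Then dim K = 2 and the simplices of K are:

  0-simplices (5): [0], [1], [2], [3], [4]
  1-simplices (6): [0,2], [0,3], [1,2], [1,4], [2,3], [3,4]
  2-simplices (1): [0,2,3]

Hence C_0 ≅ Z^5, C_1 ≅ Z^6, C_2 ≅ Z^1.

The boundary map ∂_1: C_1 → C_0 sends each edge [p,q] (with p < q) to q − p. For instance
  ∂[0,3] = [3] − [0].
The 5×6 boundary matrix has rank 4 and Smith normal form diag(1,1,1,1).

The boundary map ∂_2: C_2 → C_1 acts by ∂[p,q,r] = [q,r] − [p,r] + [p,q]. For instance
  ∂[0,2,3] = [2,3] − [0,3] + [0,2].
This gives a 6×1 integer matrix of rank 1; reducing to Smith normal form yields diagonal entries (1).

From H_k ≅ ker(∂_k) / im(∂_{k+1}) we obtain:

  H_1: rank ker ∂_1 − rank ∂_2 = (6 − 4) − 1 = 1, and the invariant factors of ∂_2 are all 1, so H_1 = Z.

H_1 ≅ Z.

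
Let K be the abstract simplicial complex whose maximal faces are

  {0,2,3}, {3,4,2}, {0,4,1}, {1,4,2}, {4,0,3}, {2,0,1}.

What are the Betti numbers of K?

b_0 = 1, b_1 = 0, b_2 = 1.

Take the total order 0 < 1 < 2 < 3 < 4 on the vertex set. Then K (dimension 2) consists of the simplices:

  0-simplices (5): [0], [1], [2], [3], [4]
  1-simplices (9): [0,1], [0,2], [0,3], [0,4], [1,2], [1,4], [2,3], [2,4], [3,4]
  2-simplices (6): [0,1,2], [0,1,4], [0,2,3], [0,3,4], [1,2,4], [2,3,4]

Hence C_0 ≅ Z^5, C_1 ≅ Z^9, C_2 ≅ Z^6.

Boundary ∂_1: C_1 → C_0 is given by ∂[p,q] = [q] − [p].
The resulting 5×9 matrix has rank 4, and its Smith normal form has invariant factors (1,1,1,1).

∂_2: C_2 → C_1 maps a triangle to the signed sum of its edges. For instance
  ∂[2,3,4] = [3,4] − [2,4] + [2,3],
  ∂[0,1,4] = [1,4] − [0,4] + [0,1].
As a 9×6 matrix over Z this has rank 5, with invariant factors (1,1,1,1,1).

From H_k ≅ ker(∂_k) / im(∂_{k+1}) we obtain:

  H_0: rank C_0 − rank ∂_1 = 5 − 4 = 1, and the invariant factors of ∂_1 are all 1, so H_0 ≅ Z.
  H_1: rank ker ∂_1 − rank ∂_2 = (9 − 4) − 5 = 0, and the invariant factors of ∂_2 are all 1, so H_1 ≅ 0.
  H_2: rank ker ∂_2 − rank ∂_3 = (6 − 5) − 0 = 1, and there is no ∂_3, so H_2 ≅ Z.

As a check, the Euler characteristic is 5 − 9 + 6 = 2, which agrees with 1 − 0 + 1 = 2.
(K is a triangulation of the 2-sphere S^2.)

Hence the Betti numbers are b_0 = 1, b_1 = 0, b_2 = 1.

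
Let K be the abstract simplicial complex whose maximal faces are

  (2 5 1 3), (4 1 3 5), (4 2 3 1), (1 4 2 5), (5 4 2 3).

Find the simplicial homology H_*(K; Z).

H_0 ≅ Z,  H_1 = 0,  H_2 = 0,  H_3 ≅ Z.

Take the total order 1 < 2 < 3 < 4 < 5 on the vertex set. Then K (dimension 3) consists of the simplices:

  0-simplices (5): [1], [2], [3], [4], [5]
  1-simplices (10): [1,2], [1,3], [1,4], [1,5], [2,3], [2,4], [2,5], [3,4], [3,5], [4,5]
  2-simplices (10): [1,2,3], [1,2,4], [1,2,5], [1,3,4], [1,3,5], [1,4,5], [2,3,4], [2,3,5], [2,4,5], [3,4,5]
  3-simplices (5): [1,2,3,4], [1,2,3,5], [1,2,4,5], [1,3,4,5], [2,3,4,5]

so the chain groups are C_0 ≅ Z^5, C_1 ≅ Z^10, C_2 ≅ Z^10, C_3 ≅ Z^5.

The boundary map ∂_1: C_1 → C_0 maps an edge to its endpoints' difference, ∂[p,q] = q − p. For instance
  ∂[4,5] = [5] − [4].
The 5×10 boundary matrix has rank 4 and Smith normal form diag(1,1,1,1).

Boundary ∂_2: C_2 → C_1 acts by ∂[p,q,r] = [q,r] − [p,r] + [p,q]. For instance
  ∂[2,4,5] = [4,5] − [2,5] + [2,4],
  ∂[1,2,3] = [2,3] − [1,3] + [1,2].
This gives a 10×10 integer matrix of rank 6; reducing to Smith normal form yields diagonal entries (1,1,1,1,1,1).

∂_3: C_3 → C_2 sends each 3-simplex σ to the alternating sum Σ_i (−1)^i (σ with its i-th vertex removed). For instance
  ∂[1,3,4,5] = [3,4,5] − [1,4,5] + [1,3,5] − [1,3,4],
  ∂[1,2,4,5] = [2,4,5] − [1,4,5] + [1,2,5] − [1,2,4].
As a 10×5 matrix over Z this has rank 4, with invariant factors (1,1,1,1).

Now H_k = ker ∂_k / im ∂_{k+1}, so:

  H_0: rank C_0 − rank ∂_1 = 5 − 4 = 1, and the invariant factors of ∂_1 are all 1, so H_0 ≅ Z.
  H_1: rank ker ∂_1 − rank ∂_2 = (10 − 4) − 6 = 0, and the invariant factors of ∂_2 are all 1, so H_1 ≅ 0.
  H_2: rank ker ∂_2 − rank ∂_3 = (10 − 6) − 4 = 0, and the invariant factors of ∂_3 are all 1, so H_2 ≅ 0.
  H_3: rank ker ∂_3 − rank ∂_4 = (5 − 4) − 0 = 1, and there is no ∂_4, so H_3 ≅ Z.

(K is a triangulation of the 3-sphere S^3.)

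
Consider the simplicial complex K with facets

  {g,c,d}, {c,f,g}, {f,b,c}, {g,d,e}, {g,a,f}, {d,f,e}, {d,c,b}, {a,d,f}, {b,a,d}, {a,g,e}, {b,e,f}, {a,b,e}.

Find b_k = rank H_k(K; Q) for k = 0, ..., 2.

Fix the vertex order a < b < c < d < e < f < g and write every simplex with vertices in increasing order. Then dim K = 2 and the simplices of K are:

  0-simplices (7): a, b, c, d, e, f, g
  1-simplices (18): ab, ad, ae, af, ag, bc, bd, be, bf, cd, cf, cg, de, df, dg, ef, eg, fg
  2-simplices (12): abd, abe, adf, aeg, afg, bcd, bcf, bef, cdg, cfg, def, deg

giving chain groups C_0 ≅ Z^7, C_1 ≅ Z^18, C_2 ≅ Z^12.

∂_1: C_1 → C_0 maps an edge to its endpoints' difference, ∂[p,q] = q − p. For instance
  ∂cg = g − c.
The 7×18 boundary matrix has rank 6 and Smith normal form diag(1,1,1,1,1,1).

Boundary ∂_2: C_2 → C_1 acts by ∂[p,q,r] = [q,r] − [p,r] + [p,q]. For instance
  ∂bcf = cf − bf + bc,
  ∂cdg = dg − cg + cd.
The resulting 18×12 matrix has rank 12, and its Smith normal form has invariant factors (1,1,1,1,1,1,1,1,1,1,1,2).

Computing H_k = (kernel of ∂_k) / (image of ∂_{k+1}):

  H_0: rank C_0 − rank ∂_1 = 7 − 6 = 1, and the invariant factors of ∂_1 are all 1, so H_0 ≅ Z.
  H_1: rank ker ∂_1 − rank ∂_2 = (18 − 6) − 12 = 0, and ∂_2 has invariant factor 2 > 1, so H_1 ≅ Z/2.
  H_2: rank ker ∂_2 − rank ∂_3 = (12 − 12) − 0 = 0, and there is no ∂_3, so H_2 ≅ 0.

As a check, the Euler characteristic is 7 − 18 + 12 = 1, which agrees with 1 − 0 + 0 = 1.

Hence the Betti numbers are b_0 = 1, b_1 = 0, b_2 = 0.

b_0 = 1, b_1 = 0, b_2 = 0.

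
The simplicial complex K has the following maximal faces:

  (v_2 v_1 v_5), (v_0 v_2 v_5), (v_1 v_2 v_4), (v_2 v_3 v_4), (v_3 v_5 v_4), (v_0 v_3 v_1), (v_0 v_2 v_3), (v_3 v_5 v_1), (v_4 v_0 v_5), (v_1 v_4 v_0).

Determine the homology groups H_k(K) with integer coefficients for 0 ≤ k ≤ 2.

K has 6 vertices, 15 edges, 10 triangles.
rank ∂_0 = 0, rank ∂_1 = 5 ⇒ b_0 = 6 − 0 − 5 = 1; all invariant factors of ∂_1 are 1 so no torsion. So H_0 = Z.
rank ∂_1 = 5, rank ∂_2 = 10 ⇒ b_1 = 15 − 5 − 10 = 0; ∂_2 has invariant factor(s) [2] giving torsion. So H_1 = Z/2Z.
rank ∂_2 = 10, rank ∂_3 = 0 ⇒ b_2 = 10 − 10 − 0 = 0. So H_2 = 0.

H_0 = Z,  H_1 = Z/2Z,  H_2 = 0.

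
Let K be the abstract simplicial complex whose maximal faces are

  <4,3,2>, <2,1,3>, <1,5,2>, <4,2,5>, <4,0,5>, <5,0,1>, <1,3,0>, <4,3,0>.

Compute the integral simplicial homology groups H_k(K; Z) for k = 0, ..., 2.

H_0 = Z,  H_1 = 0,  H_2 = Z.

Order the vertices as 0 < 1 < 2 < 3 < 4 < 5. Listing each simplex with vertices in this order, K has dimension 2 with simplices:

  0-simplices (6): [0], [1], [2], [3], [4], [5]
  1-simplices (12): [0,1], [0,3], [0,4], [0,5], [1,2], [1,3], [1,5], [2,3], [2,4], [2,5], [3,4], [4,5]
  2-simplices (8): [0,1,3], [0,1,5], [0,3,4], [0,4,5], [1,2,3], [1,2,5], [2,3,4], [2,4,5]

Hence C_0 ≅ Z^6, C_1 ≅ Z^12, C_2 ≅ Z^8.

The boundary map ∂_1: C_1 → C_0 is given by ∂[p,q] = [q] − [p]. For instance
  ∂[1,3] = [3] − [1].
As a 6×12 matrix over Z this has rank 5, with invariant factors (1,1,1,1,1).

The boundary map ∂_2: C_2 → C_1 acts by ∂[p,q,r] = [q,r] − [p,r] + [p,q]. For instance
  ∂[0,1,3] = [1,3] − [0,3] + [0,1],
  ∂[0,3,4] = [3,4] − [0,4] + [0,3].
As a 12×8 matrix over Z this has rank 7, with invariant factors (1,1,1,1,1,1,1).

From H_k ≅ ker(∂_k) / im(∂_{k+1}) we obtain:

  H_0: rank C_0 − rank ∂_1 = 6 − 5 = 1, and the invariant factors of ∂_1 are all 1, so H_0 = Z.
  H_1: rank ker ∂_1 − rank ∂_2 = (12 − 5) − 7 = 0, and the invariant factors of ∂_2 are all 1, so H_1 = 0.
  H_2: rank ker ∂_2 − rank ∂_3 = (8 − 7) − 0 = 1, and there is no ∂_3, so H_2 = Z.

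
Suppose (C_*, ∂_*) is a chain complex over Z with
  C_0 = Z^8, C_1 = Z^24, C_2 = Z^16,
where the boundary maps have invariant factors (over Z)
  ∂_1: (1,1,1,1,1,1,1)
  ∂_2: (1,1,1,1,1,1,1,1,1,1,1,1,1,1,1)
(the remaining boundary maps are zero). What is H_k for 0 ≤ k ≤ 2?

H_0 ≅ Z,  H_1 ≅ Z^2,  H_2 ≅ Z.

H_0: b_0 = 8 − 0 − 7 = 1; torsion from ∂_1 factors > 1: none. So H_0 ≅ Z.
H_1: b_1 = 24 − 7 − 15 = 2; torsion from ∂_2 factors > 1: none. So H_1 ≅ Z^2.
H_2: b_2 = 16 − 15 − 0 = 1; torsion from ∂_3 factors > 1: none. So H_2 ≅ Z.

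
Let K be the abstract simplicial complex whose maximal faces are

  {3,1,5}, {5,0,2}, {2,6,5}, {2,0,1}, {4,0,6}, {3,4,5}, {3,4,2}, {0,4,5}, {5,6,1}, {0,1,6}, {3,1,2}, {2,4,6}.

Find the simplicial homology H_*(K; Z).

H_0 ≅ Z,  H_1 ≅ Z/2,  H_2 = 0.

We work with the vertex ordering 0 < 1 < 2 < 3 < 4 < 5 < 6. The simplices of K, each written with vertices in increasing order, are:

  0-simplices (7): [0], [1], [2], [3], [4], [5], [6]
  1-simplices (18): [0,1], [0,2], [0,4], [0,5], [0,6], [1,2], [1,3], [1,5], [1,6], [2,3], [2,4], [2,5], [2,6], [3,4], [3,5], [4,5], [4,6], [5,6]
  2-simplices (12): [0,1,2], [0,1,6], [0,2,5], [0,4,5], [0,4,6], [1,2,3], [1,3,5], [1,5,6], [2,3,4], [2,4,6], [2,5,6], [3,4,5]

giving chain groups C_0 ≅ Z^7, C_1 ≅ Z^18, C_2 ≅ Z^12.

The boundary map ∂_1: C_1 → C_0 sends each edge [p,q] (with p < q) to q − p.
The 7×18 boundary matrix has rank 6 and Smith normal form diag(1,1,1,1,1,1).

The boundary map ∂_2: C_2 → C_1 maps a triangle to the signed sum of its edges. For instance
  ∂[1,2,3] = [2,3] − [1,3] + [1,2],
  ∂[0,1,2] = [1,2] − [0,2] + [0,1].
As a 18×12 matrix over Z this has rank 12, with invariant factors (1,1,1,1,1,1,1,1,1,1,1,2).

From H_k ≅ ker(∂_k) / im(∂_{k+1}) we obtain:

  H_0: rank C_0 − rank ∂_1 = 7 − 6 = 1, and the invariant factors of ∂_1 are all 1, so H_0 = Z.
  H_1: rank ker ∂_1 − rank ∂_2 = (18 − 6) − 12 = 0, and ∂_2 has invariant factor 2 > 1, so H_1 = Z/2.
  H_2: rank ker ∂_2 − rank ∂_3 = (12 − 12) − 0 = 0, and there is no ∂_3, so H_2 = 0.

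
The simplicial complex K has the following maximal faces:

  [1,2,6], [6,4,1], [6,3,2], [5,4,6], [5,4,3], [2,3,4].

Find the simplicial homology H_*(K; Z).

H_0 = Z,  H_1 = Z,  H_2 = 0.

Take the total order 1 < 2 < 3 < 4 < 5 < 6 on the vertex set. Then K (dimension 2) consists of the simplices:

  0-simplices (6): [1], [2], [3], [4], [5], [6]
  1-simplices (12): [1,2], [1,4], [1,6], [2,3], [2,4], [2,6], [3,4], [3,5], [3,6], [4,5], [4,6], [5,6]
  2-simplices (6): [1,2,6], [1,4,6], [2,3,4], [2,3,6], [3,4,5], [4,5,6]

Hence C_0 ≅ Z^6, C_1 ≅ Z^12, C_2 ≅ Z^6.

The boundary map ∂_1: C_1 → C_0 sends each edge [p,q] (with p < q) to q − p.
This gives a 6×12 integer matrix of rank 5; reducing to Smith normal form yields diagonal entries (1,1,1,1,1).

∂_2: C_2 → C_1 maps a triangle to the signed sum of its edges. For instance
  ∂[1,4,6] = [4,6] − [1,6] + [1,4],
  ∂[3,4,5] = [4,5] − [3,5] + [3,4].
This gives a 12×6 integer matrix of rank 6; reducing to Smith normal form yields diagonal entries (1,1,1,1,1,1).

Reading off H_k = ker ∂_k / im ∂_{k+1}:

  H_0: rank C_0 − rank ∂_1 = 6 − 5 = 1, and the invariant factors of ∂_1 are all 1, so H_0 ≅ Z.
  H_1: rank ker ∂_1 − rank ∂_2 = (12 − 5) − 6 = 1, and the invariant factors of ∂_2 are all 1, so H_1 ≅ Z.
  H_2: rank ker ∂_2 − rank ∂_3 = (6 − 6) − 0 = 0, and there is no ∂_3, so H_2 ≅ 0.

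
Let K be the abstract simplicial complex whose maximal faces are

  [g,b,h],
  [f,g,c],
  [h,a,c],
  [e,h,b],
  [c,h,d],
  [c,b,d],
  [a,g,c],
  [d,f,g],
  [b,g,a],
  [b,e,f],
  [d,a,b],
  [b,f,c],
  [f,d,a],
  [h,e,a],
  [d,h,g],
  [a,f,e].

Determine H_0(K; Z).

Fix the vertex order a < b < c < d < e < f < g < h and write every simplex with vertices in increasing order. Then dim K = 2 and the simplices of K are:

  0-simplices (8): a, b, c, d, e, f, g, h
  1-simplices (24): ab, ac, ad, ae, af, ag, ah, bc, bd, be, bf, bg, bh, cd, cf, cg, ch, df, dg, dh, ef, eh, fg, gh
  2-simplices (16): abd, abg, acg, ach, adf, aef, aeh, bcd, bcf, bef, beh, bgh, cdh, cfg, dfg, dgh

so the chain groups are C_0 ≅ Z^8, C_1 ≅ Z^24, C_2 ≅ Z^16.

Boundary ∂_1: C_1 → C_0 sends each edge [p,q] (with p < q) to q − p.
As a 8×24 matrix over Z this has rank 7, with invariant factors (1,1,1,1,1,1,1).

∂_2: C_2 → C_1 sends each 2-simplex [p,q,r] to [q,r] − [p,r] + [p,q]. For instance
  ∂bcd = cd − bd + bc,
  ∂cfg = fg − cg + cf.
The resulting 24×16 matrix has rank 15, and its Smith normal form has invariant factors (1,1,1,1,1,1,1,1,1,1,1,1,1,1,1).

Reading off H_k = ker ∂_k / im ∂_{k+1}:

  H_0: rank C_0 − rank ∂_1 = 8 − 7 = 1, and the invariant factors of ∂_1 are all 1, so H_0 = Z.

(K is a triangulation of the torus T^2.)

H_0 ≅ Z.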